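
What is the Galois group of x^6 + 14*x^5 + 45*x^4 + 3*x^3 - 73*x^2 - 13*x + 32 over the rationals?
PSL(2,5), A_5 acting on 6 points

The polynomial f is an irreducible sextic over Q, so G = Gal(f/Q) is one of the 16 transitive subgroups 6T1, ..., 6T16 of S_6. The discriminant of f is 3646117689361 = 1909481^2, a perfect square, so G is contained in A_6. The transitive groups of degree 6 contained in A_6 are: A_4 (6T4, order 12), S_4 (6T7, order 24), (C_3 x C_3) : C_4 (6T10, order 36), PSL(2,5) (6T12, order 60), A_6 (6T15, order 360). By Dedekind's theorem, for a prime p not dividing disc(f) the degrees of the irreducible factors of f mod p form the cycle type of an element of G. Factoring f modulo the 21 such primes p <= 83 (skipping 7, 19, which divide the discriminant), each new pattern first appears at: mod 2: f = (x)(x^5 + x^3 + x^2 + x + 1), pattern 5+1; mod 11: f = (x^3 + 4x^2 + 7x + 2)(x^3 + 10x^2 + 9x + 5), pattern 3+3; mod 61: f = (x + 3)(x + 26)(x^2 + 23x + 23)(x^2 + 23x + 33), pattern 2+2+1+1. No other pattern occurs in this range, so the set of observed cycle types is {5+1, 3+3, 2+2+1+1}. The candidates containing elements of all these cycle types are PSL(2,5) (6T12) of order 60, A_6 (6T15) of order 360; the others are excluded. The observed types are precisely the cycle types that occur in PSL(2,5) (6T12) (apart from the identity). Each of the other remaining candidates has further cycle types, and by the Chebotarev density theorem the matching factorization patterns would occur for a proportion of primes equal to their share of the group: A_6 (6T15) additionally contains elements of type 4+2, 3+1+1+1 (130 of its 360 elements, about 36% of primes). None of the 21 primes tested shows any such pattern (for each of these groups the chance of that is below 10^-4), which rules them out. Hence G = PSL(2,5) (6T12), of order 60.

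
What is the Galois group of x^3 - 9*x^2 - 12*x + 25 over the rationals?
The polynomial is an irreducible cubic over Q and its discriminant is 123201 = 351^2, a perfect square. For an irreducible cubic, a square discriminant forces the Galois group to be A_3, the cyclic group of order 3.

C_3, A_3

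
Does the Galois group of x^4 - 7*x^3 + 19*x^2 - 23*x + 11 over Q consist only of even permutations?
No

The polynomial is irreducible of degree 4 over Q. Its discriminant is 125, which is not a perfect square. A Galois group lies in the alternating group exactly when the discriminant is a square in Q, so the Galois group (C_4) is not contained in A_4.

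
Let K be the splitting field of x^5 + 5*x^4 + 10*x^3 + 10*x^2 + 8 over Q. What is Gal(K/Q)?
D_5 (also written D5)

The polynomial f is an irreducible quintic over Q, so G = Gal(f/Q) is a transitive subgroup of S_5: one of C_5 (5T1, order 5), D_5 (5T2, order 10), F_20 (5T3, order 20), A_5 (5T4, order 60) or S_5 (5T5, order 120). The discriminant of f is 64000000 = 8000^2, a perfect square, so G is contained in A_5. The transitive groups of degree 5 contained in A_5 are: C_5 (5T1, order 5), D_5 (5T2, order 10), A_5 (5T4, order 60). By Dedekind's theorem, for a prime p not dividing disc(f) the degrees of the irreducible factors of f mod p form the cycle type of an element of G. Factoring f modulo the 23 such primes p <= 97 (skipping 2, 5, which divide the discriminant), each new pattern first appears at: mod 3: f = (x + 1)(x^2 + 1)(x^2 + x + 2), pattern 2+2+1; mod 7: f = (x^5 + 5x^4 + 3x^3 + 3x^2 + 1), pattern 5. No other pattern occurs in this range, so the set of observed cycle types is {2+2+1, 5}. The candidates containing elements of all these cycle types are D_5 (5T2) of order 10, A_5 (5T4) of order 60; the others are excluded. The observed types are precisely the cycle types that occur in D_5 (5T2) (apart from the identity). Each of the other remaining candidates has further cycle types, and by the Chebotarev density theorem the matching factorization patterns would occur for a proportion of primes equal to their share of the group: A_5 (5T4) additionally contains elements of type 3+1+1 (20 of its 60 elements, about 33% of primes). None of the 23 primes tested shows any such pattern (for each of these groups the chance of that is below 10^-4), which rules them out. Hence G = D_5 (5T2), of order 10.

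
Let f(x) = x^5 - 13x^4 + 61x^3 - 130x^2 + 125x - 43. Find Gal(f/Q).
5T1: C_5

The polynomial f is an irreducible quintic over Q, so G = Gal(f/Q) is a transitive subgroup of S_5: one of C_5 (5T1, order 5), D_5 (5T2, order 10), F_20 (5T3, order 20), A_5 (5T4, order 60) or S_5 (5T5, order 120). The discriminant of f is 14641 = 121^2, a perfect square, so G is contained in A_5. The transitive groups of degree 5 contained in A_5 are: C_5 (5T1, order 5), D_5 (5T2, order 10), A_5 (5T4, order 60). By Dedekind's theorem, for a prime p not dividing disc(f) the degrees of the irreducible factors of f mod p form the cycle type of an element of G. Factoring f modulo the 14 such primes p <= 47 (skipping 11, which divides the discriminant), each new pattern first appears at: mod 2: f = (x^5 + x^4 + x^3 + x + 1), pattern 5; mod 23: f = (x + 2)(x + 3)(x + 4)(x + 5)(x + 19), pattern 1+1+1+1+1. No other pattern occurs in this range, so the set of observed cycle types is {5, 1+1+1+1+1}. The candidates containing elements of all these cycle types are C_5 (5T1) of order 5, D_5 (5T2) of order 10, A_5 (5T4) of order 60; the others are excluded. The observed types are precisely the cycle types that occur in C_5 (5T1). Each of the other remaining candidates has further cycle types, and by the Chebotarev density theorem the matching factorization patterns would occur for a proportion of primes equal to their share of the group: D_5 (5T2) additionally contains elements of type 2+2+1 (5 of its 10 elements, about 50% of primes); A_5 (5T4) additionally contains elements of type 3+1+1, 2+2+1 (35 of its 60 elements, about 58% of primes). None of the 14 primes tested shows any such pattern (for each of these groups the chance of that is below 10^-4), which rules them out. Hence G = C_5 (5T1), of order 5.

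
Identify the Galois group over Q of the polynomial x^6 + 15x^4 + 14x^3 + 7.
The polynomial f is an irreducible sextic over Q, so G = Gal(f/Q) is one of the 16 transitive subgroups 6T1, ..., 6T16 of S_6. The discriminant of f is -5217636731328, which is not a perfect square, so G is not contained in A_6. The transitive groups of degree 6 not contained in A_6 are: C_6 (6T1, order 6), S_3 (6T2, order 6), D_6 (6T3, order 12), C_3 x S_3 (6T5, order 18), A_4 x C_2 (6T6, order 24), S_4 (6T8, order 24), S_3 x S_3 (6T9, order 36), S_4 x C_2 (6T11, order 48), (S_3 x S_3) : C_2 (6T13, order 72), PGL(2,5) (6T14, order 120), S_6 (6T16, order 720). By Dedekind's theorem, for a prime p not dividing disc(f) the degrees of the irreducible factors of f mod p form the cycle type of an element of G. Factoring f modulo the 21 such primes p <= 89 (skipping 2, 3, 7, which divide the discriminant), each new pattern first appears at: mod 5: f = (x^6 + 4x^3 + 2), pattern 6; mod 11: f = (x + 3)(x^5 + 8x^4 + 2x^3 + 8x^2 + 9x + 6), pattern 5+1; mod 13: f = (x + 3)(x + 5)(x^4 + 5x^3 + 12x^2 + 12x + 10), pattern 4+1+1; mod 23: f = (x + 11)(x + 13)(x^2 + 5x + 20)(x^2 + 17x + 21), pattern 2+2+1+1; mod 43: f = (x^3 + 5x^2 + 31x + 34)(x^3 + 38x^2 + 9x + 4), pattern 3+3; mod 61: f = (x^2 + 5x + 34)(x^2 + 16x + 58)(x^2 + 40x + 40), pattern 2+2+2. No other pattern occurs in this range, so the set of observed cycle types is {6, 5+1, 4+1+1, 2+2+1+1, 3+3, 2+2+2}. The candidates containing elements of all these cycle types are PGL(2,5) (6T14) of order 120, S_6 (6T16) of order 720; the others are excluded. The observed types are precisely the cycle types that occur in PGL(2,5) (6T14) (apart from the identity). Each of the other remaining candidates has further cycle types, and by the Chebotarev density theorem the matching factorization patterns would occur for a proportion of primes equal to their share of the group: S_6 (6T16) additionally contains elements of type 4+2, 3+2+1, 3+1+1+1, 2+1+1+1+1 (265 of its 720 elements, about 37% of primes). None of the 21 primes tested shows any such pattern (for each of these groups the chance of that is below 10^-4), which rules them out. Hence G = PGL(2,5) (6T14), of order 120.

6T14: PGL(2,5)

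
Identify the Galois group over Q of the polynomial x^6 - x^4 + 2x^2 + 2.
S_4 (order 24)

The polynomial f is an irreducible sextic over Q, so G = Gal(f/Q) is one of the 16 transitive subgroups 6T1, ..., 6T16 of S_6. The discriminant of f is -5120000, which is not a perfect square, so G is not contained in A_6. The transitive groups of degree 6 not contained in A_6 are: C_6 (6T1, order 6), S_3 (6T2, order 6), D_6 (6T3, order 12), C_3 x S_3 (6T5, order 18), A_4 x C_2 (6T6, order 24), S_4 (6T8, order 24), S_3 x S_3 (6T9, order 36), S_4 x C_2 (6T11, order 48), (S_3 x S_3) : C_2 (6T13, order 72), PGL(2,5) (6T14, order 120), S_6 (6T16, order 720). By Dedekind's theorem, for a prime p not dividing disc(f) the degrees of the irreducible factors of f mod p form the cycle type of an element of G. Factoring f modulo the 22 such primes p <= 89 (skipping 2, 5, which divide the discriminant), each new pattern first appears at: mod 3: f = (x^3 + x^2 + 2)(x^3 + 2x^2 + 1), pattern 3+3; mod 7: f = (x^2 + 2)(x^2 + x + 6)(x^2 + 6x + 6), pattern 2+2+2; mod 13: f = (x + 4)(x + 9)(x^4 + 2x^2 + 8), pattern 4+1+1; mod 43: f = (x + 12)(x + 31)(x^2 + 4)(x^2 + 10), pattern 2+2+1+1. No other pattern occurs in this range, so the set of observed cycle types is {3+3, 2+2+2, 4+1+1, 2+2+1+1}. The candidates containing elements of all these cycle types are S_4 (6T8) of order 24, S_4 x C_2 (6T11) of order 48, PGL(2,5) (6T14) of order 120, S_6 (6T16) of order 720; the others are excluded. The observed types are precisely the cycle types that occur in S_4 (6T8) (apart from the identity). Each of the other remaining candidates has further cycle types, and by the Chebotarev density theorem the matching factorization patterns would occur for a proportion of primes equal to their share of the group: S_4 x C_2 (6T11) additionally contains elements of type 6, 4+2, 2+1+1+1+1 (17 of its 48 elements, about 35% of primes); PGL(2,5) (6T14) additionally contains elements of type 6, 5+1 (44 of its 120 elements, about 37% of primes); S_6 (6T16) additionally contains elements of type 6, 5+1, 4+2, 3+2+1, 3+1+1+1, 2+1+1+1+1 (529 of its 720 elements, about 73% of primes). None of the 22 primes tested shows any such pattern (for each of these groups the chance of that is below 10^-4), which rules them out. Hence G = S_4 (6T8), of order 24.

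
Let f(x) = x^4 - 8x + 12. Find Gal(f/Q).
A_4

The polynomial is an irreducible quartic over Q and its discriminant is 331776 = 576^2, a perfect square, so the Galois group is contained in A_4. The resolvent cubic y^3 - 48*y - 64 is irreducible over Q. An irreducible resolvent with square discriminant gives A_4.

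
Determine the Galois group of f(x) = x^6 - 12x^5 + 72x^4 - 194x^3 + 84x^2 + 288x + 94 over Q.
6T9: S_3 x S_3

The polynomial f is an irreducible sextic over Q, so G = Gal(f/Q) is one of the 16 transitive subgroups 6T1, ..., 6T16 of S_6. The discriminant of f is 407330802770688, which is not a perfect square, so G is not contained in A_6. The transitive groups of degree 6 not contained in A_6 are: C_6 (6T1, order 6), S_3 (6T2, order 6), D_6 (6T3, order 12), C_3 x S_3 (6T5, order 18), A_4 x C_2 (6T6, order 24), S_4 (6T8, order 24), S_3 x S_3 (6T9, order 36), S_4 x C_2 (6T11, order 48), (S_3 x S_3) : C_2 (6T13, order 72), PGL(2,5) (6T14, order 120), S_6 (6T16, order 720). By Dedekind's theorem, for a prime p not dividing disc(f) the degrees of the irreducible factors of f mod p form the cycle type of an element of G. Factoring f modulo the 22 such primes p <= 97 (skipping 2, 3, 37, which divide the discriminant), each new pattern first appears at: mod 5: f = (x^6 + 3x^5 + 2x^4 + x^3 + 4x^2 + 3x + 4), pattern 6; mod 11: f = (x + 8)(x + 9)(x^2 + 7x + 2)(x^2 + 8x + 6), pattern 2+2+1+1; mod 13: f = (x + 1)(x + 8)(x + 11)(x^3 + 7x^2 + 7x + 12), pattern 3+1+1+1; mod 31: f = (x^2 + 5x + 1)(x^2 + 15x + 7)(x^2 + 30x + 9), pattern 2+2+2; mod 97: f = (x^3 + 91x^2 + 55x + 78)(x^3 + 91x^2 + 78x + 41), pattern 3+3. No other pattern occurs in this range, so the set of observed cycle types is {6, 2+2+1+1, 3+1+1+1, 2+2+2, 3+3}. The candidates containing elements of all these cycle types are S_3 x S_3 (6T9) of order 36, (S_3 x S_3) : C_2 (6T13) of order 72, S_6 (6T16) of order 720; the others are excluded. The observed types are precisely the cycle types that occur in S_3 x S_3 (6T9) (apart from the identity). Each of the other remaining candidates has further cycle types, and by the Chebotarev density theorem the matching factorization patterns would occur for a proportion of primes equal to their share of the group: (S_3 x S_3) : C_2 (6T13) additionally contains elements of type 4+2, 3+2+1, 2+1+1+1+1 (36 of its 72 elements, about 50% of primes); S_6 (6T16) additionally contains elements of type 5+1, 4+2, 4+1+1, 3+2+1, 2+1+1+1+1 (459 of its 720 elements, about 64% of primes). None of the 22 primes tested shows any such pattern (for each of these groups the chance of that is below 10^-4), which rules them out. Hence G = S_3 x S_3 (6T9), of order 36.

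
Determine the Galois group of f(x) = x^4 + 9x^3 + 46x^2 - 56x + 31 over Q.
The polynomial is an irreducible quartic over Q and its discriminant is 1876953125, which is not a perfect square, so the Galois group is not contained in A_4. The resolvent cubic y^3 - 46*y^2 - 628*y + 57 has exactly one rational root, so the Galois group is C_4 or D_4. The quartic becomes reducible over Q(sqrt(disc)), so the group is C_4.

C_4 (order 4)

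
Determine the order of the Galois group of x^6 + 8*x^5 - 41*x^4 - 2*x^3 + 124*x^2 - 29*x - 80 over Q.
60

The degree of the splitting field over Q equals the order of the Galois group, so first determine the group. The polynomial f is an irreducible sextic over Q, so G = Gal(f/Q) is one of the 16 transitive subgroups 6T1, ..., 6T16 of S_6. The discriminant of f is 1770264843169 = 1330513^2, a perfect square, so G is contained in A_6. The transitive groups of degree 6 contained in A_6 are: A_4 (6T4, order 12), S_4 (6T7, order 24), (C_3 x C_3) : C_4 (6T10, order 36), PSL(2,5) (6T12, order 60), A_6 (6T15, order 360). By Dedekind's theorem, for a prime p not dividing disc(f) the degrees of the irreducible factors of f mod p form the cycle type of an element of G. Factoring f modulo the 21 such primes p <= 79 (skipping 19, which divides the discriminant), each new pattern first appears at: mod 2: f = (x)(x^5 + x^3 + 1), pattern 5+1; mod 7: f = (x^3 + 2x^2 + 4x + 2)(x^3 + 6x^2 + 6x + 2), pattern 3+3; mod 61: f = (x + 4)(x + 49)(x^2 + 6x + 44)(x^2 + 10x + 31), pattern 2+2+1+1. No other pattern occurs in this range, so the set of observed cycle types is {5+1, 3+3, 2+2+1+1}. The candidates containing elements of all these cycle types are PSL(2,5) (6T12) of order 60, A_6 (6T15) of order 360; the others are excluded. The observed types are precisely the cycle types that occur in PSL(2,5) (6T12) (apart from the identity). Each of the other remaining candidates has further cycle types, and by the Chebotarev density theorem the matching factorization patterns would occur for a proportion of primes equal to their share of the group: A_6 (6T15) additionally contains elements of type 4+2, 3+1+1+1 (130 of its 360 elements, about 36% of primes). None of the 21 primes tested shows any such pattern (for each of these groups the chance of that is below 10^-4), which rules them out. Hence G = PSL(2,5) (6T12), of order 60. The Galois group PSL(2,5) (6T12) has order 60, so the splitting field has degree 60 over Q.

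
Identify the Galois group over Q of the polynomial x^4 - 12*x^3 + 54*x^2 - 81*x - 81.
The polynomial is an irreducible quartic over Q and its discriminant is -150397803, which is not a perfect square, so the Galois group is not contained in A_4. The resolvent cubic y^3 - 54*y^2 + 1296*y - 12393 is irreducible over Q. An irreducible resolvent with non-square discriminant gives S_4.

S_4 (also written S4)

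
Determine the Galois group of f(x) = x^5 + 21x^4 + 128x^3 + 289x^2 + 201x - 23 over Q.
The polynomial f is an irreducible quintic over Q, so G = Gal(f/Q) is a transitive subgroup of S_5: one of C_5 (5T1, order 5), D_5 (5T2, order 10), F_20 (5T3, order 20), A_5 (5T4, order 60) or S_5 (5T5, order 120). The discriminant of f is 1127880108289 = 1062017^2, a perfect square, so G is contained in A_5. The transitive groups of degree 5 contained in A_5 are: C_5 (5T1, order 5), D_5 (5T2, order 10), A_5 (5T4, order 60). By Dedekind's theorem, for a prime p not dividing disc(f) the degrees of the irreducible factors of f mod p form the cycle type of an element of G. Factoring f modulo the 14 such primes p <= 47 (skipping 11, which divides the discriminant), each new pattern first appears at: mod 2: f = (x^5 + x^4 + x^2 + x + 1), pattern 5; mod 23: f = (x)(x + 3)(x + 8)(x + 15)(x + 18), pattern 1+1+1+1+1. No other pattern occurs in this range, so the set of observed cycle types is {5, 1+1+1+1+1}. The candidates containing elements of all these cycle types are C_5 (5T1) of order 5, D_5 (5T2) of order 10, A_5 (5T4) of order 60; the others are excluded. The observed types are precisely the cycle types that occur in C_5 (5T1). Each of the other remaining candidates has further cycle types, and by the Chebotarev density theorem the matching factorization patterns would occur for a proportion of primes equal to their share of the group: D_5 (5T2) additionally contains elements of type 2+2+1 (5 of its 10 elements, about 50% of primes); A_5 (5T4) additionally contains elements of type 3+1+1, 2+2+1 (35 of its 60 elements, about 58% of primes). None of the 14 primes tested shows any such pattern (for each of these groups the chance of that is below 10^-4), which rules them out. Hence G = C_5 (5T1), of order 5.

5T1: C_5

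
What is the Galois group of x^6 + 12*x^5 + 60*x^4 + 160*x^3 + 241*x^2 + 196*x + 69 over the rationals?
The polynomial f is an irreducible sextic over Q, so G = Gal(f/Q) is one of the 16 transitive subgroups 6T1, ..., 6T16 of S_6. The discriminant of f is -61504, which is not a perfect square, so G is not contained in A_6. The transitive groups of degree 6 not contained in A_6 are: C_6 (6T1, order 6), S_3 (6T2, order 6), D_6 (6T3, order 12), C_3 x S_3 (6T5, order 18), A_4 x C_2 (6T6, order 24), S_4 (6T8, order 24), S_3 x S_3 (6T9, order 36), S_4 x C_2 (6T11, order 48), (S_3 x S_3) : C_2 (6T13, order 72), PGL(2,5) (6T14, order 120), S_6 (6T16, order 720). By Dedekind's theorem, for a prime p not dividing disc(f) the degrees of the irreducible factors of f mod p form the cycle type of an element of G. Factoring f modulo the 17 such primes p <= 67 (skipping 2, 31, which divide the discriminant), each new pattern first appears at: mod 3: f = (x)(x + 1)(x^4 + 2x^3 + x^2 + 1), pattern 4+1+1; mod 5: f = (x^3 + 3x^2 + 2x + 2)(x^3 + 4x^2 + x + 2), pattern 3+3; mod 7: f = (x^6 + 5x^5 + 4x^4 + 6x^3 + 3x^2 + 6), pattern 6; mod 11: f = (x^2 + 3x + 9)(x^2 + 4x + 2)(x^2 + 5x + 2), pattern 2+2+2; mod 13: f = (x^2 + 4x + 10)(x^4 + 8x^3 + 5x^2 + 8x + 3), pattern 4+2; mod 37: f = (x + 7)(x + 34)(x^2 + 13x + 1)(x^2 + 32x + 2), pattern 2+2+1+1; mod 47: f = (x + 7)(x + 11)(x + 40)(x + 44)(x^2 + 4x + 16), pattern 2+1+1+1+1. No other pattern occurs in this range, so the set of observed cycle types is {4+1+1, 3+3, 6, 2+2+2, 4+2, 2+2+1+1, 2+1+1+1+1}. The candidates containing elements of all these cycle types are S_4 x C_2 (6T11) of order 48, S_6 (6T16) of order 720; the others are excluded. The observed types are precisely the cycle types that occur in S_4 x C_2 (6T11) (apart from the identity). Each of the other remaining candidates has further cycle types, and by the Chebotarev density theorem the matching factorization patterns would occur for a proportion of primes equal to their share of the group: S_6 (6T16) additionally contains elements of type 5+1, 3+2+1, 3+1+1+1 (304 of its 720 elements, about 42% of primes). None of the 17 primes tested shows any such pattern (for each of these groups the chance of that is below 10^-4), which rules them out. Hence G = S_4 x C_2 (6T11), of order 48.

S_4 x C_2 (order 48)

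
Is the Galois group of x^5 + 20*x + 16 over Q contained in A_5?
The polynomial is irreducible of degree 5 over Q. Its discriminant is 1024000000 = 32000^2, a perfect square. A Galois group lies in the alternating group exactly when the discriminant is a square in Q, so the Galois group (A_5) is contained in A_5.

Yes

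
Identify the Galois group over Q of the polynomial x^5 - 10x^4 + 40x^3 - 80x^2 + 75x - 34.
D_5, the dihedral group of order 10

The polynomial f is an irreducible quintic over Q, so G = Gal(f/Q) is a transitive subgroup of S_5: one of C_5 (5T1, order 5), D_5 (5T2, order 10), F_20 (5T3, order 20), A_5 (5T4, order 60) or S_5 (5T5, order 120). The discriminant of f is 64000000 = 8000^2, a perfect square, so G is contained in A_5. The transitive groups of degree 5 contained in A_5 are: C_5 (5T1, order 5), D_5 (5T2, order 10), A_5 (5T4, order 60). By Dedekind's theorem, for a prime p not dividing disc(f) the degrees of the irreducible factors of f mod p form the cycle type of an element of G. Factoring f modulo the 23 such primes p <= 97 (skipping 2, 5, which divide the discriminant), each new pattern first appears at: mod 3: f = (x + 1)(x^2 + 1)(x^2 + x + 2), pattern 2+2+1; mod 7: f = (x^5 + 4x^4 + 5x^3 + 4x^2 + 5x + 1), pattern 5. No other pattern occurs in this range, so the set of observed cycle types is {2+2+1, 5}. The candidates containing elements of all these cycle types are D_5 (5T2) of order 10, A_5 (5T4) of order 60; the others are excluded. The observed types are precisely the cycle types that occur in D_5 (5T2) (apart from the identity). Each of the other remaining candidates has further cycle types, and by the Chebotarev density theorem the matching factorization patterns would occur for a proportion of primes equal to their share of the group: A_5 (5T4) additionally contains elements of type 3+1+1 (20 of its 60 elements, about 33% of primes). None of the 23 primes tested shows any such pattern (for each of these groups the chance of that is below 10^-4), which rules them out. Hence G = D_5 (5T2), of order 10.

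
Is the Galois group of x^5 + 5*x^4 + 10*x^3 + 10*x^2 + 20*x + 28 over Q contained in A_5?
No

The polynomial is irreducible of degree 5 over Q. Its discriminant is 259200000, which is not a perfect square. A Galois group lies in the alternating group exactly when the discriminant is a square in Q, so the Galois group (F_20) is not contained in A_5.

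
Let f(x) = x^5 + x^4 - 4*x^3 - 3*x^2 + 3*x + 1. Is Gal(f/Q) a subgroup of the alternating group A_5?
Yes

The polynomial is irreducible of degree 5 over Q. Its discriminant is 14641 = 121^2, a perfect square. A Galois group lies in the alternating group exactly when the discriminant is a square in Q, so the Galois group (C_5) is contained in A_5.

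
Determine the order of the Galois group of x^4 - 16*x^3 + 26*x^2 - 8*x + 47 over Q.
The degree of the splitting field over Q equals the order of the Galois group, so first determine the group. The polynomial is an irreducible quartic over Q and its discriminant is -2108646400, which is not a perfect square, so the Galois group is not contained in A_4. The resolvent cubic y^3 - 26*y^2 - 60*y - 7208 has exactly one rational root, so the Galois group is C_4 or D_4. The quartic remains irreducible over Q(sqrt(disc)), so the group is D_4. The Galois group D_4 (4T3) has order 8, so the splitting field has degree 8 over Q.

8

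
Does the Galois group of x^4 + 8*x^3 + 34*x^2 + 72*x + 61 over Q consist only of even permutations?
The polynomial is irreducible of degree 4 over Q. Its discriminant is 512000, which is not a perfect square. A Galois group lies in the alternating group exactly when the discriminant is a square in Q, so the Galois group (C_4) is not contained in A_4.

No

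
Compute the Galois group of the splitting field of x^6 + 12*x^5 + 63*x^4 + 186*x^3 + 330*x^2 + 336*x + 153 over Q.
PGL(2,5)

The polynomial f is an irreducible sextic over Q, so G = Gal(f/Q) is one of the 16 transitive subgroups 6T1, ..., 6T16 of S_6. The discriminant of f is -16003008, which is not a perfect square, so G is not contained in A_6. The transitive groups of degree 6 not contained in A_6 are: C_6 (6T1, order 6), S_3 (6T2, order 6), D_6 (6T3, order 12), C_3 x S_3 (6T5, order 18), A_4 x C_2 (6T6, order 24), S_4 (6T8, order 24), S_3 x S_3 (6T9, order 36), S_4 x C_2 (6T11, order 48), (S_3 x S_3) : C_2 (6T13, order 72), PGL(2,5) (6T14, order 120), S_6 (6T16, order 720). By Dedekind's theorem, for a prime p not dividing disc(f) the degrees of the irreducible factors of f mod p form the cycle type of an element of G. Factoring f modulo the 21 such primes p <= 89 (skipping 2, 3, 7, which divide the discriminant), each new pattern first appears at: mod 5: f = (x^6 + 2x^5 + 3x^4 + x^3 + x + 3), pattern 6; mod 11: f = (x + 4)(x^5 + 8x^4 + 9x^3 + 7x^2 + 5x + 8), pattern 5+1; mod 13: f = (x + 1)(x + 10)(x^4 + x^3 + 3x^2 + 1), pattern 4+1+1; mod 23: f = (x + 18)(x + 22)(x^2 + 19x + 5)(x^2 + 22x + 19), pattern 2+2+1+1; mod 43: f = (x^3 + 25x^2 + 35)(x^3 + 30x^2 + x + 40), pattern 3+3; mod 61: f = (x^2 + 18x + 30)(x^2 + 22x + 52)(x^2 + 33x + 34), pattern 2+2+2. No other pattern occurs in this range, so the set of observed cycle types is {6, 5+1, 4+1+1, 2+2+1+1, 3+3, 2+2+2}. The candidates containing elements of all these cycle types are PGL(2,5) (6T14) of order 120, S_6 (6T16) of order 720; the others are excluded. The observed types are precisely the cycle types that occur in PGL(2,5) (6T14) (apart from the identity). Each of the other remaining candidates has further cycle types, and by the Chebotarev density theorem the matching factorization patterns would occur for a proportion of primes equal to their share of the group: S_6 (6T16) additionally contains elements of type 4+2, 3+2+1, 3+1+1+1, 2+1+1+1+1 (265 of its 720 elements, about 37% of primes). None of the 21 primes tested shows any such pattern (for each of these groups the chance of that is below 10^-4), which rules them out. Hence G = PGL(2,5) (6T14), of order 120.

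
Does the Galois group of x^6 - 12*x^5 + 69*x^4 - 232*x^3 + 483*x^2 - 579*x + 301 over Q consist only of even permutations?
The polynomial is irreducible of degree 6 over Q. Its discriminant is -68755887963, which is not a perfect square. A Galois group lies in the alternating group exactly when the discriminant is a square in Q, so the Galois group (C_3 x S_3) is not contained in A_6.

No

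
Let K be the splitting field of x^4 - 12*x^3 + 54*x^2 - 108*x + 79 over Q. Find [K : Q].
The degree of the splitting field over Q equals the order of the Galois group, so first determine the group. The polynomial is an irreducible quartic over Q and its discriminant is -2048, which is not a perfect square, so the Galois group is not contained in A_4. The resolvent cubic y^3 - 54*y^2 + 980*y - 5976 has exactly one rational root, so the Galois group is C_4 or D_4. The quartic remains irreducible over Q(sqrt(disc)), so the group is D_4. The Galois group D_4 (4T3) has order 8, so the splitting field has degree 8 over Q.

8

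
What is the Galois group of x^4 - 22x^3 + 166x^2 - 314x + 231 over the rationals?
The polynomial is an irreducible quartic over Q and its discriminant is 18078415936 = 134456^2, a perfect square, so the Galois group is contained in A_4. The resolvent cubic y^3 - 166*y^2 + 5984*y - 57016 is irreducible over Q. An irreducible resolvent with square discriminant gives A_4.

A_4, the alternating group on 4 letters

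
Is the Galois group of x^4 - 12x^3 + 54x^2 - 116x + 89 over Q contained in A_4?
The polynomial is irreducible of degree 4 over Q. Its discriminant is -1159168, which is not a perfect square. A Galois group lies in the alternating group exactly when the discriminant is a square in Q, so the Galois group (S_4) is not contained in A_4.

No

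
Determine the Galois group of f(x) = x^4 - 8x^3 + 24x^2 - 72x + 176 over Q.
C_4, the cyclic group of order 4

The polynomial is an irreducible quartic over Q and its discriminant is 61952000, which is not a perfect square, so the Galois group is not contained in A_4. The resolvent cubic y^3 - 24*y^2 - 128*y + 448 has exactly one rational root, so the Galois group is C_4 or D_4. The quartic becomes reducible over Q(sqrt(disc)), so the group is C_4.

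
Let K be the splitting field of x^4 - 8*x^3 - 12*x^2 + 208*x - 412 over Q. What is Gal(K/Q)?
D_4 (order 8)

The polynomial is an irreducible quartic over Q and its discriminant is -253755392, which is not a perfect square, so the Galois group is not contained in A_4. The resolvent cubic y^3 + 12*y^2 - 16*y + 2880 has exactly one rational root, so the Galois group is C_4 or D_4. The quartic remains irreducible over Q(sqrt(disc)), so the group is D_4.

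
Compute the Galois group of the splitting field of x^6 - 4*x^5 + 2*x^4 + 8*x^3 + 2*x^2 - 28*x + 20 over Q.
(S_3 x S_3) : C_2 (also written G72)

The polynomial f is an irreducible sextic over Q, so G = Gal(f/Q) is one of the 16 transitive subgroups 6T1, ..., 6T16 of S_6. The discriminant of f is -147116032, which is not a perfect square, so G is not contained in A_6. The transitive groups of degree 6 not contained in A_6 are: C_6 (6T1, order 6), S_3 (6T2, order 6), D_6 (6T3, order 12), C_3 x S_3 (6T5, order 18), A_4 x C_2 (6T6, order 24), S_4 (6T8, order 24), S_3 x S_3 (6T9, order 36), S_4 x C_2 (6T11, order 48), (S_3 x S_3) : C_2 (6T13, order 72), PGL(2,5) (6T14, order 120), S_6 (6T16, order 720). By Dedekind's theorem, for a prime p not dividing disc(f) the degrees of the irreducible factors of f mod p form the cycle type of an element of G. Factoring f modulo the 28 such primes p <= 113 (skipping 2, 7, which divide the discriminant), each new pattern first appears at: mod 3: f = (x^6 + 2x^5 + 2x^4 + 2x^3 + 2x^2 + 2x + 2), pattern 6; mod 5: f = (x)(x^2 + 3x + 3)(x^3 + 3x^2 + 4), pattern 3+2+1; mod 11: f = (x^2 + 7x + 8)(x^4 + 5x^2 + 6x + 8), pattern 4+2; mod 17: f = (x^3 + 15x^2 + 4x + 1)(x^3 + 15x^2 + 11x + 3), pattern 3+3; mod 19: f = (x^2 + x + 6)(x^2 + x + 12)(x^2 + 13x + 14), pattern 2+2+2; mod 37: f = (x + 6)(x + 18)(x^2 + 17x + 7)(x^2 + 29x + 29), pattern 2+2+1+1; mod 41: f = (x + 6)(x + 14)(x + 19)(x^3 + 39x^2 + 26x + 7), pattern 3+1+1+1; mod 113: f = (x + 10)(x + 19)(x + 100)(x + 105)(x^2 + 101x + 74), pattern 2+1+1+1+1. No other pattern occurs in this range, so the set of observed cycle types is {6, 3+2+1, 4+2, 3+3, 2+2+2, 2+2+1+1, 3+1+1+1, 2+1+1+1+1}. The candidates containing elements of all these cycle types are (S_3 x S_3) : C_2 (6T13) of order 72, S_6 (6T16) of order 720; the others are excluded. The observed types are precisely the cycle types that occur in (S_3 x S_3) : C_2 (6T13) (apart from the identity). Each of the other remaining candidates has further cycle types, and by the Chebotarev density theorem the matching factorization patterns would occur for a proportion of primes equal to their share of the group: S_6 (6T16) additionally contains elements of type 5+1, 4+1+1 (234 of its 720 elements, about 32% of primes). None of the 28 primes tested shows any such pattern (for each of these groups the chance of that is below 10^-4), which rules them out. Hence G = (S_3 x S_3) : C_2 (6T13), of order 72.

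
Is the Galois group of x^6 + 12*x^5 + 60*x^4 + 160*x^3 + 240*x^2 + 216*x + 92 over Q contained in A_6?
Yes

The polynomial is irreducible of degree 6 over Q. Its discriminant is 746496000000 = 864000^2, a perfect square. A Galois group lies in the alternating group exactly when the discriminant is a square in Q, so the Galois group (A_6) is contained in A_6.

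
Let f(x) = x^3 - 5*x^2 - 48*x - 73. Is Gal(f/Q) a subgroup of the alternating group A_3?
The polynomial is irreducible of degree 3 over Q. Its discriminant is 4225 = 65^2, a perfect square. A Galois group lies in the alternating group exactly when the discriminant is a square in Q, so the Galois group (C_3) is contained in A_3.

Yes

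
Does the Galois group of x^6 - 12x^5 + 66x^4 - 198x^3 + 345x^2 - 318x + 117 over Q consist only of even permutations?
No

The polynomial is irreducible of degree 6 over Q. Its discriminant is -1024192512, which is not a perfect square. A Galois group lies in the alternating group exactly when the discriminant is a square in Q, so the Galois group (PGL(2,5)) is not contained in A_6.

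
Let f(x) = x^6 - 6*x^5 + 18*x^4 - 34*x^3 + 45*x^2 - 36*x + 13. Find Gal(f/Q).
6T14: PGL(2,5)

The polynomial f is an irreducible sextic over Q, so G = Gal(f/Q) is one of the 16 transitive subgroups 6T1, ..., 6T16 of S_6. The discriminant of f is -16003008, which is not a perfect square, so G is not contained in A_6. The transitive groups of degree 6 not contained in A_6 are: C_6 (6T1, order 6), S_3 (6T2, order 6), D_6 (6T3, order 12), C_3 x S_3 (6T5, order 18), A_4 x C_2 (6T6, order 24), S_4 (6T8, order 24), S_3 x S_3 (6T9, order 36), S_4 x C_2 (6T11, order 48), (S_3 x S_3) : C_2 (6T13, order 72), PGL(2,5) (6T14, order 120), S_6 (6T16, order 720). By Dedekind's theorem, for a prime p not dividing disc(f) the degrees of the irreducible factors of f mod p form the cycle type of an element of G. Factoring f modulo the 21 such primes p <= 89 (skipping 2, 3, 7, which divide the discriminant), each new pattern first appears at: mod 5: f = (x^6 + 4x^5 + 3x^4 + x^3 + 4x + 3), pattern 6; mod 11: f = (x + 8)(x^5 + 8x^4 + 9x^3 + 4x^2 + 2x + 3), pattern 5+1; mod 13: f = (x)(x + 4)(x^4 + 3x^3 + 6x^2 + 7x + 4), pattern 4+1+1; mod 23: f = (x + 2)(x + 6)(x^2 + 3x + 21)(x^2 + 6x + 10), pattern 2+2+1+1; mod 43: f = (x^3 + 16x^2 + 30x + 18)(x^3 + 21x^2 + 39x + 27), pattern 3+3; mod 61: f = (x^2 + 30x + 2)(x^2 + 41x + 31)(x^2 + 45x + 13), pattern 2+2+2. No other pattern occurs in this range, so the set of observed cycle types is {6, 5+1, 4+1+1, 2+2+1+1, 3+3, 2+2+2}. The candidates containing elements of all these cycle types are PGL(2,5) (6T14) of order 120, S_6 (6T16) of order 720; the others are excluded. The observed types are precisely the cycle types that occur in PGL(2,5) (6T14) (apart from the identity). Each of the other remaining candidates has further cycle types, and by the Chebotarev density theorem the matching factorization patterns would occur for a proportion of primes equal to their share of the group: S_6 (6T16) additionally contains elements of type 4+2, 3+2+1, 3+1+1+1, 2+1+1+1+1 (265 of its 720 elements, about 37% of primes). None of the 21 primes tested shows any such pattern (for each of these groups the chance of that is below 10^-4), which rules them out. Hence G = PGL(2,5) (6T14), of order 120.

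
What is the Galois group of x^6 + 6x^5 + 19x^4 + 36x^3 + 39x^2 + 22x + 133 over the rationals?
S_4 x C_2 (order 48)

The polynomial f is an irreducible sextic over Q, so G = Gal(f/Q) is one of the 16 transitive subgroups 6T1, ..., 6T16 of S_6. The discriminant of f is -1849378557919232, which is not a perfect square, so G is not contained in A_6. The transitive groups of degree 6 not contained in A_6 are: C_6 (6T1, order 6), S_3 (6T2, order 6), D_6 (6T3, order 12), C_3 x S_3 (6T5, order 18), A_4 x C_2 (6T6, order 24), S_4 (6T8, order 24), S_3 x S_3 (6T9, order 36), S_4 x C_2 (6T11, order 48), (S_3 x S_3) : C_2 (6T13, order 72), PGL(2,5) (6T14, order 120), S_6 (6T16, order 720). By Dedekind's theorem, for a prime p not dividing disc(f) the degrees of the irreducible factors of f mod p form the cycle type of an element of G. Factoring f modulo the 29 such primes p <= 127 (skipping 2, 29, which divide the discriminant), each new pattern first appears at: mod 3: f = (x^3 + x^2 + 2)(x^3 + 2x^2 + 2x + 2), pattern 3+3; mod 5: f = (x^6 + x^5 + 4x^4 + x^3 + 4x^2 + 2x + 3), pattern 6; mod 7: f = (x)(x + 2)(x^4 + 4x^3 + 4x^2 + 4), pattern 4+1+1; mod 17: f = (x + 8)(x + 11)(x^2 + 6x + 14)(x^2 + 15x + 6), pattern 2+2+1+1; mod 23: f = (x^2 + 2x + 17)(x^2 + 5x + 14)(x^2 + 22x + 8), pattern 2+2+2; mod 67: f = (x^2 + 2x + 57)(x^4 + 4x^3 + 21x^2 + 34x + 47), pattern 4+2; mod 127: f = (x + 8)(x + 48)(x + 81)(x + 121)(x^2 + 2x + 104), pattern 2+1+1+1+1. No other pattern occurs in this range, so the set of observed cycle types is {3+3, 6, 4+1+1, 2+2+1+1, 2+2+2, 4+2, 2+1+1+1+1}. The candidates containing elements of all these cycle types are S_4 x C_2 (6T11) of order 48, S_6 (6T16) of order 720; the others are excluded. The observed types are precisely the cycle types that occur in S_4 x C_2 (6T11) (apart from the identity). Each of the other remaining candidates has further cycle types, and by the Chebotarev density theorem the matching factorization patterns would occur for a proportion of primes equal to their share of the group: S_6 (6T16) additionally contains elements of type 5+1, 3+2+1, 3+1+1+1 (304 of its 720 elements, about 42% of primes). None of the 29 primes tested shows any such pattern (for each of these groups the chance of that is below 10^-4), which rules them out. Hence G = S_4 x C_2 (6T11), of order 48.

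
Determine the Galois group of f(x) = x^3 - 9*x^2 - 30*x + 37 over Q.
C_3 (order 3)

The polynomial is an irreducible cubic over Q and its discriminant is 431649 = 657^2, a perfect square. For an irreducible cubic, a square discriminant forces the Galois group to be A_3, the cyclic group of order 3.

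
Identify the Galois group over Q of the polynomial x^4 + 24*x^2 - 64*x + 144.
A_4

The polynomial is an irreducible quartic over Q and its discriminant is 1358954496 = 36864^2, a perfect square, so the Galois group is contained in A_4. The resolvent cubic y^3 - 24*y^2 - 576*y + 9728 is irreducible over Q. An irreducible resolvent with square discriminant gives A_4.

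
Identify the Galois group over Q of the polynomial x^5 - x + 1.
5T5: S_5

The polynomial f is an irreducible quintic over Q, so G = Gal(f/Q) is a transitive subgroup of S_5: one of C_5 (5T1, order 5), D_5 (5T2, order 10), F_20 (5T3, order 20), A_5 (5T4, order 60) or S_5 (5T5, order 120). The discriminant of f is 2869, which is not a perfect square, so G is not contained in A_5. The transitive groups of degree 5 not contained in A_5 are: F_20 (5T3, order 20), S_5 (5T5, order 120). By Dedekind's theorem, for a prime p not dividing disc(f) the degrees of the irreducible factors of f mod p form the cycle type of an element of G. Factoring f modulo the first such prime p = 2, each new pattern first appears at: mod 2: f = (x^2 + x + 1)(x^3 + x^2 + 1), pattern 3+2. No other pattern occurs in this range, so the set of observed cycle types is {3+2}. Among the candidates above, the only group containing elements of all these cycle types is S_5 (5T5) — F_20 (5T3) lacks at least one of them. Hence G = S_5 (5T5), of order 120.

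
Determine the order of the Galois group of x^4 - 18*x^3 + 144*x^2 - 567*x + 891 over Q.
The degree of the splitting field over Q equals the order of the Galois group, so first determine the group. The polynomial is an irreducible quartic over Q and its discriminant is 66430125, which is not a perfect square, so the Galois group is not contained in A_4. The resolvent cubic y^3 - 144*y^2 + 6642*y - 96957 has exactly one rational root, so the Galois group is C_4 or D_4. The quartic becomes reducible over Q(sqrt(disc)), so the group is C_4. The Galois group C_4 (4T1) has order 4, so the splitting field has degree 4 over Q.

4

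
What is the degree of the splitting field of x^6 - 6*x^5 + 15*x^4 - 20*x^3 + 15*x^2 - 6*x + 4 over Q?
The degree of the splitting field over Q equals the order of the Galois group, so first determine the group. The polynomial f is an irreducible sextic over Q, so G = Gal(f/Q) is one of the 16 transitive subgroups 6T1, ..., 6T16 of S_6. The discriminant of f is -11337408, which is not a perfect square, so G is not contained in A_6. The transitive groups of degree 6 not contained in A_6 are: C_6 (6T1, order 6), S_3 (6T2, order 6), D_6 (6T3, order 12), C_3 x S_3 (6T5, order 18), A_4 x C_2 (6T6, order 24), S_4 (6T8, order 24), S_3 x S_3 (6T9, order 36), S_4 x C_2 (6T11, order 48), (S_3 x S_3) : C_2 (6T13, order 72), PGL(2,5) (6T14, order 120), S_6 (6T16, order 720). By Dedekind's theorem, for a prime p not dividing disc(f) the degrees of the irreducible factors of f mod p form the cycle type of an element of G. Factoring f modulo the 23 such primes p <= 97 (skipping 2, 3, which divide the discriminant), each new pattern first appears at: mod 5: f = (x^2 + 2x + 4)(x^2 + 3x + 3)(x^2 + 4x + 2), pattern 2+2+2; mod 7: f = (x^3 + 4x^2 + 3x + 1)(x^3 + 4x^2 + 3x + 4), pattern 3+3; mod 61: f = (x + 2)(x + 18)(x + 21)(x + 38)(x + 41)(x + 57), pattern 1+1+1+1+1+1. No other pattern occurs in this range, so the set of observed cycle types is {2+2+2, 3+3, 1+1+1+1+1+1}. The candidates containing elements of all these cycle types are C_6 (6T1) of order 6, S_3 (6T2) of order 6, D_6 (6T3) of order 12, C_3 x S_3 (6T5) of order 18, A_4 x C_2 (6T6) of order 24, S_4 (6T8) of order 24, S_3 x S_3 (6T9) of order 36, S_4 x C_2 (6T11) of order 48, (S_3 x S_3) : C_2 (6T13) of order 72, PGL(2,5) (6T14) of order 120, S_6 (6T16) of order 720; the others are excluded. The observed types are precisely the cycle types that occur in S_3 (6T2). Each of the other remaining candidates has further cycle types, and by the Chebotarev density theorem the matching factorization patterns would occur for a proportion of primes equal to their share of the group: C_6 (6T1) additionally contains elements of type 6 (2 of its 6 elements, about 33% of primes); D_6 (6T3) additionally contains elements of type 6, 2+2+1+1 (5 of its 12 elements, about 42% of primes); C_3 x S_3 (6T5) additionally contains elements of type 6, 3+1+1+1 (10 of its 18 elements, about 56% of primes); A_4 x C_2 (6T6) additionally contains elements of type 6, 2+2+1+1, 2+1+1+1+1 (14 of its 24 elements, about 58% of primes); S_4 (6T8) additionally contains elements of type 4+1+1, 2+2+1+1 (9 of its 24 elements, about 38% of primes); S_3 x S_3 (6T9) additionally contains elements of type 6, 3+1+1+1, 2+2+1+1 (25 of its 36 elements, about 69% of primes); S_4 x C_2 (6T11) additionally contains elements of type 6, 4+2, 4+1+1, 2+2+1+1, 2+1+1+1+1 (32 of its 48 elements, about 67% of primes); (S_3 x S_3) : C_2 (6T13) additionally contains elements of type 6, 4+2, 3+2+1, 3+1+1+1, 2+2+1+1, 2+1+1+1+1 (61 of its 72 elements, about 85% of primes); PGL(2,5) (6T14) additionally contains elements of type 6, 5+1, 4+1+1, 2+2+1+1 (89 of its 120 elements, about 74% of primes); S_6 (6T16) additionally contains elements of type 6, 5+1, 4+2, 4+1+1, 3+2+1, 3+1+1+1, 2+2+1+1, 2+1+1+1+1 (664 of its 720 elements, about 92% of primes). None of the 23 primes tested shows any such pattern (for each of these groups the chance of that is below 10^-4), which rules them out. Hence G = S_3 (6T2), of order 6. The Galois group S_3 (6T2) has order 6, so the splitting field has degree 6 over Q.

6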